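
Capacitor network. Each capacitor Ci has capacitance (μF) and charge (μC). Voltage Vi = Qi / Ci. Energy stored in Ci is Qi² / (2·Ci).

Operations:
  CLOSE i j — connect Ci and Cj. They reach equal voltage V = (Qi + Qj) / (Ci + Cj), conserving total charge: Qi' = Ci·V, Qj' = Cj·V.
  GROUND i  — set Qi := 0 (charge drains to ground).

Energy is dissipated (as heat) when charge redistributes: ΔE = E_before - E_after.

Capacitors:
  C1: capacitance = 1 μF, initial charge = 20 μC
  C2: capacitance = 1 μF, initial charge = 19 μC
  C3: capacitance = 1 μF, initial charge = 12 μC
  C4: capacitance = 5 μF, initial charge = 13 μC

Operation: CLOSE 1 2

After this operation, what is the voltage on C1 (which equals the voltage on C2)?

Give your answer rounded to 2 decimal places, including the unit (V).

Initial: C1(1μF, Q=20μC, V=20.00V), C2(1μF, Q=19μC, V=19.00V), C3(1μF, Q=12μC, V=12.00V), C4(5μF, Q=13μC, V=2.60V)
Op 1: CLOSE 1-2: Q_total=39.00, C_total=2.00, V=19.50; Q1=19.50, Q2=19.50; dissipated=0.250

Answer: 19.50 V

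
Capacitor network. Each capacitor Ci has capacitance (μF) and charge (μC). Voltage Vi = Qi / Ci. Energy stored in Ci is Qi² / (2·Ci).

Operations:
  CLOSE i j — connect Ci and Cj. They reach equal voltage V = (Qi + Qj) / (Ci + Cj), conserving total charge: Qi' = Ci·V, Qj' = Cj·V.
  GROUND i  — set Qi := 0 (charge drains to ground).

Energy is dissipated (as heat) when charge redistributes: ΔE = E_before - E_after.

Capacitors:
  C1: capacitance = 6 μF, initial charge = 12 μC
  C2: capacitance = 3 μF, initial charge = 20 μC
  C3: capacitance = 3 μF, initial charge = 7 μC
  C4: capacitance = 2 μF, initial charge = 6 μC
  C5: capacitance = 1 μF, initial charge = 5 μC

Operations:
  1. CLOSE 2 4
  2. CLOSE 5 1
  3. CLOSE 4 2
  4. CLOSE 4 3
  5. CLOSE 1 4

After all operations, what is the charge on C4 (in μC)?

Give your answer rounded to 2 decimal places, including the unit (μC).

Initial: C1(6μF, Q=12μC, V=2.00V), C2(3μF, Q=20μC, V=6.67V), C3(3μF, Q=7μC, V=2.33V), C4(2μF, Q=6μC, V=3.00V), C5(1μF, Q=5μC, V=5.00V)
Op 1: CLOSE 2-4: Q_total=26.00, C_total=5.00, V=5.20; Q2=15.60, Q4=10.40; dissipated=8.067
Op 2: CLOSE 5-1: Q_total=17.00, C_total=7.00, V=2.43; Q5=2.43, Q1=14.57; dissipated=3.857
Op 3: CLOSE 4-2: Q_total=26.00, C_total=5.00, V=5.20; Q4=10.40, Q2=15.60; dissipated=0.000
Op 4: CLOSE 4-3: Q_total=17.40, C_total=5.00, V=3.48; Q4=6.96, Q3=10.44; dissipated=4.931
Op 5: CLOSE 1-4: Q_total=21.53, C_total=8.00, V=2.69; Q1=16.15, Q4=5.38; dissipated=0.829
Final charges: Q1=16.15, Q2=15.60, Q3=10.44, Q4=5.38, Q5=2.43

Answer: 5.38 μC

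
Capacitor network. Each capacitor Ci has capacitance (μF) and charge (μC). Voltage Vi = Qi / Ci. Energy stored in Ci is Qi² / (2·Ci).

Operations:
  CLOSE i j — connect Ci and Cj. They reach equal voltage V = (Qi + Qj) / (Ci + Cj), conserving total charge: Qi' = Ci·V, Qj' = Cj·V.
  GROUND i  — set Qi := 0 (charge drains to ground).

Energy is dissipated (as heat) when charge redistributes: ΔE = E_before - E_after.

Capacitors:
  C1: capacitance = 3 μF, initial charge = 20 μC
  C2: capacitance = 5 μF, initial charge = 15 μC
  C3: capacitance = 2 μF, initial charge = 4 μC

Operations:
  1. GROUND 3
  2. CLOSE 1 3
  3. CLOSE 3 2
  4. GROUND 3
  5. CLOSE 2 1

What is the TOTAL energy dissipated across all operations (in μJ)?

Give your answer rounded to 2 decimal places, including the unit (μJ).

Answer: 42.66 μJ

Derivation:
Initial: C1(3μF, Q=20μC, V=6.67V), C2(5μF, Q=15μC, V=3.00V), C3(2μF, Q=4μC, V=2.00V)
Op 1: GROUND 3: Q3=0; energy lost=4.000
Op 2: CLOSE 1-3: Q_total=20.00, C_total=5.00, V=4.00; Q1=12.00, Q3=8.00; dissipated=26.667
Op 3: CLOSE 3-2: Q_total=23.00, C_total=7.00, V=3.29; Q3=6.57, Q2=16.43; dissipated=0.714
Op 4: GROUND 3: Q3=0; energy lost=10.796
Op 5: CLOSE 2-1: Q_total=28.43, C_total=8.00, V=3.55; Q2=17.77, Q1=10.66; dissipated=0.478
Total dissipated: 42.655 μJ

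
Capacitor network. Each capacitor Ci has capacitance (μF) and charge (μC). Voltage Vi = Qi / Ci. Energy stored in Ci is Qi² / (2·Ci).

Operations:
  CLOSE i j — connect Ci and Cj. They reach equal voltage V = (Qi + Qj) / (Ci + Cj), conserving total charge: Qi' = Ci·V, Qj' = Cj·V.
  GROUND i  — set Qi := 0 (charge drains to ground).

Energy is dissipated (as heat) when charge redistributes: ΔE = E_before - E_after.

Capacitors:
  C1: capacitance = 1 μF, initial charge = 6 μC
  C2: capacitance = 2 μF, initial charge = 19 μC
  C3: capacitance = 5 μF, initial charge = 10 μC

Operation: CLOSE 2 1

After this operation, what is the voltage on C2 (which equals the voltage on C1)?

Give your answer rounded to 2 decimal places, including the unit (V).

Initial: C1(1μF, Q=6μC, V=6.00V), C2(2μF, Q=19μC, V=9.50V), C3(5μF, Q=10μC, V=2.00V)
Op 1: CLOSE 2-1: Q_total=25.00, C_total=3.00, V=8.33; Q2=16.67, Q1=8.33; dissipated=4.083

Answer: 8.33 V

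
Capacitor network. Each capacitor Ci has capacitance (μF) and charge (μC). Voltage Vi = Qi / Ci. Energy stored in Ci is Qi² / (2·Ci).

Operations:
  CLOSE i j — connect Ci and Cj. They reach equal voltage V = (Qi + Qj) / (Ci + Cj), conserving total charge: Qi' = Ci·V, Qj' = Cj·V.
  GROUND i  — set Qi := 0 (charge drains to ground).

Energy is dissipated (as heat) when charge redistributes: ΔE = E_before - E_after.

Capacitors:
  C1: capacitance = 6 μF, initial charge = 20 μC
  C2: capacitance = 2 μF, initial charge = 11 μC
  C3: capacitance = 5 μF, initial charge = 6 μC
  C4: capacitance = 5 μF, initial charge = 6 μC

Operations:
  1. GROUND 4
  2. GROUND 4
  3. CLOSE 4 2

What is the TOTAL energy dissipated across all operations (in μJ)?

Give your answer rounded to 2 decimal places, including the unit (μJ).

Initial: C1(6μF, Q=20μC, V=3.33V), C2(2μF, Q=11μC, V=5.50V), C3(5μF, Q=6μC, V=1.20V), C4(5μF, Q=6μC, V=1.20V)
Op 1: GROUND 4: Q4=0; energy lost=3.600
Op 2: GROUND 4: Q4=0; energy lost=0.000
Op 3: CLOSE 4-2: Q_total=11.00, C_total=7.00, V=1.57; Q4=7.86, Q2=3.14; dissipated=21.607
Total dissipated: 25.207 μJ

Answer: 25.21 μJ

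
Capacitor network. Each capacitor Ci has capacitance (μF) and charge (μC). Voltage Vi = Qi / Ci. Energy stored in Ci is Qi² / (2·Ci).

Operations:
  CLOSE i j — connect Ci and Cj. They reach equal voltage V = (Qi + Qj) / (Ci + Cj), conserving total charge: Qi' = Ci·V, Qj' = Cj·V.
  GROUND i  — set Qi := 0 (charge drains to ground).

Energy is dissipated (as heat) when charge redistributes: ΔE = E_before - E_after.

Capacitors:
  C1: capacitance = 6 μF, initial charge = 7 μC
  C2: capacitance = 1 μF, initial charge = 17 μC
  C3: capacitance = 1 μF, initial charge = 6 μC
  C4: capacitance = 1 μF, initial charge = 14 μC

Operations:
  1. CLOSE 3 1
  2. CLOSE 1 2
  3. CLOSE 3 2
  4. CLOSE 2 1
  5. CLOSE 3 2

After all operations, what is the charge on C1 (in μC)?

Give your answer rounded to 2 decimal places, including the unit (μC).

Answer: 23.20 μC

Derivation:
Initial: C1(6μF, Q=7μC, V=1.17V), C2(1μF, Q=17μC, V=17.00V), C3(1μF, Q=6μC, V=6.00V), C4(1μF, Q=14μC, V=14.00V)
Op 1: CLOSE 3-1: Q_total=13.00, C_total=7.00, V=1.86; Q3=1.86, Q1=11.14; dissipated=10.012
Op 2: CLOSE 1-2: Q_total=28.14, C_total=7.00, V=4.02; Q1=24.12, Q2=4.02; dissipated=98.274
Op 3: CLOSE 3-2: Q_total=5.88, C_total=2.00, V=2.94; Q3=2.94, Q2=2.94; dissipated=1.170
Op 4: CLOSE 2-1: Q_total=27.06, C_total=7.00, V=3.87; Q2=3.87, Q1=23.20; dissipated=0.501
Op 5: CLOSE 3-2: Q_total=6.80, C_total=2.00, V=3.40; Q3=3.40, Q2=3.40; dissipated=0.215
Final charges: Q1=23.20, Q2=3.40, Q3=3.40, Q4=14.00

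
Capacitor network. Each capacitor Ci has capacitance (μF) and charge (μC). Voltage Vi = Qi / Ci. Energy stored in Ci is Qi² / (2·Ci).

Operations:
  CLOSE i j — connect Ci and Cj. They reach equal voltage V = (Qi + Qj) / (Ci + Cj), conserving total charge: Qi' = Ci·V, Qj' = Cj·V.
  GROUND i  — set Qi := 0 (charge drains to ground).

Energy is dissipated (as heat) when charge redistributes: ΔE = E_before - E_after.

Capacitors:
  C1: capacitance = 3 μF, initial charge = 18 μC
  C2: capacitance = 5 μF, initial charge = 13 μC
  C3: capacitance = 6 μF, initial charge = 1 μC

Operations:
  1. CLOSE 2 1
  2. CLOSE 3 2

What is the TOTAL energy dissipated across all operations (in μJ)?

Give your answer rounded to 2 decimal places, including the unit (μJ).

Answer: 29.59 μJ

Derivation:
Initial: C1(3μF, Q=18μC, V=6.00V), C2(5μF, Q=13μC, V=2.60V), C3(6μF, Q=1μC, V=0.17V)
Op 1: CLOSE 2-1: Q_total=31.00, C_total=8.00, V=3.88; Q2=19.38, Q1=11.62; dissipated=10.838
Op 2: CLOSE 3-2: Q_total=20.38, C_total=11.00, V=1.85; Q3=11.11, Q2=9.26; dissipated=18.752
Total dissipated: 29.590 μJ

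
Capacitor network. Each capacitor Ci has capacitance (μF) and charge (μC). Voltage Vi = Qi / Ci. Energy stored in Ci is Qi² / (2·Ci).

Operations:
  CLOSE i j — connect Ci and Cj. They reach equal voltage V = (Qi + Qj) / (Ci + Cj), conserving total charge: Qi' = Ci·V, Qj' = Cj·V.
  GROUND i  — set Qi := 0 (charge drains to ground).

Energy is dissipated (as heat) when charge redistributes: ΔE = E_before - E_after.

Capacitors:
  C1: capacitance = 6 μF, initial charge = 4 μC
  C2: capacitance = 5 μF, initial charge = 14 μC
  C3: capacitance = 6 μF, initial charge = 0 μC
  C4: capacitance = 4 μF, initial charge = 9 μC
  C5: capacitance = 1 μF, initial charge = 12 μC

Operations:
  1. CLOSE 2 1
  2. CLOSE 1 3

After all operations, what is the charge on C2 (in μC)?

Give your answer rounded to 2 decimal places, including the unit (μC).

Initial: C1(6μF, Q=4μC, V=0.67V), C2(5μF, Q=14μC, V=2.80V), C3(6μF, Q=0μC, V=0.00V), C4(4μF, Q=9μC, V=2.25V), C5(1μF, Q=12μC, V=12.00V)
Op 1: CLOSE 2-1: Q_total=18.00, C_total=11.00, V=1.64; Q2=8.18, Q1=9.82; dissipated=6.206
Op 2: CLOSE 1-3: Q_total=9.82, C_total=12.00, V=0.82; Q1=4.91, Q3=4.91; dissipated=4.017
Final charges: Q1=4.91, Q2=8.18, Q3=4.91, Q4=9.00, Q5=12.00

Answer: 8.18 μC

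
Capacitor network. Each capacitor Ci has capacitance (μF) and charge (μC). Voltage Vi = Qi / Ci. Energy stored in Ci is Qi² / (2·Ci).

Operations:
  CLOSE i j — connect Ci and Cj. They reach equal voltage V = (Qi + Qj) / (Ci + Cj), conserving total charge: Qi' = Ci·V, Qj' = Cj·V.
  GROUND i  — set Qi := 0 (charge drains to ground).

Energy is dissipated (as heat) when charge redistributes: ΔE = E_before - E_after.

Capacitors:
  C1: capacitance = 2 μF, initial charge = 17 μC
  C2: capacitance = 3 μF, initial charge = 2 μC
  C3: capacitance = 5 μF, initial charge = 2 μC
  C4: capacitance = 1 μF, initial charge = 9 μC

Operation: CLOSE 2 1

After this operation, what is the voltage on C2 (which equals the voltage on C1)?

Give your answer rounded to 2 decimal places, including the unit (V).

Answer: 3.80 V

Derivation:
Initial: C1(2μF, Q=17μC, V=8.50V), C2(3μF, Q=2μC, V=0.67V), C3(5μF, Q=2μC, V=0.40V), C4(1μF, Q=9μC, V=9.00V)
Op 1: CLOSE 2-1: Q_total=19.00, C_total=5.00, V=3.80; Q2=11.40, Q1=7.60; dissipated=36.817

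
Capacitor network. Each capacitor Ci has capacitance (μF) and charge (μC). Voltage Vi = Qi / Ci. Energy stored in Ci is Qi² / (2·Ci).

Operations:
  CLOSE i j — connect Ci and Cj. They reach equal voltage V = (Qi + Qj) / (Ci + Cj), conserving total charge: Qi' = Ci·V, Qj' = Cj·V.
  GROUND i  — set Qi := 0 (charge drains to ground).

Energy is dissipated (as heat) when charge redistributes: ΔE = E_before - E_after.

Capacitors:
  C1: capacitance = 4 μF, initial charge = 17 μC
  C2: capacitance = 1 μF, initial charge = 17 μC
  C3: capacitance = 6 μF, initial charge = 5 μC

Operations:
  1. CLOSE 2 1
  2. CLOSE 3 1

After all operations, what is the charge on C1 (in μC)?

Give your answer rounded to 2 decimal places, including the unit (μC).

Answer: 12.88 μC

Derivation:
Initial: C1(4μF, Q=17μC, V=4.25V), C2(1μF, Q=17μC, V=17.00V), C3(6μF, Q=5μC, V=0.83V)
Op 1: CLOSE 2-1: Q_total=34.00, C_total=5.00, V=6.80; Q2=6.80, Q1=27.20; dissipated=65.025
Op 2: CLOSE 3-1: Q_total=32.20, C_total=10.00, V=3.22; Q3=19.32, Q1=12.88; dissipated=42.721
Final charges: Q1=12.88, Q2=6.80, Q3=19.32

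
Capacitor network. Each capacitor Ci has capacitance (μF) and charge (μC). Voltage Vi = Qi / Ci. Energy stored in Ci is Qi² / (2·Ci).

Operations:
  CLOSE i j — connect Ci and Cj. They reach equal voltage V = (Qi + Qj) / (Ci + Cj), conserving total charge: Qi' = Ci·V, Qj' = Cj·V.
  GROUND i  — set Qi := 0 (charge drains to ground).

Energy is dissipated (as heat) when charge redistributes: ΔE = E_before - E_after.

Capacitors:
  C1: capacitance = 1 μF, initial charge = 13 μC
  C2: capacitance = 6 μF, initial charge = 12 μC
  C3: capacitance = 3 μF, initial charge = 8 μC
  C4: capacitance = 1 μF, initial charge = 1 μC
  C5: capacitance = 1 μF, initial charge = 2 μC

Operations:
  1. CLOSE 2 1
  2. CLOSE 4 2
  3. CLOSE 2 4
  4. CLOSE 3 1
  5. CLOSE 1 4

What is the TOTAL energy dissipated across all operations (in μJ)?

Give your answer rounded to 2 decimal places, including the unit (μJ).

Initial: C1(1μF, Q=13μC, V=13.00V), C2(6μF, Q=12μC, V=2.00V), C3(3μF, Q=8μC, V=2.67V), C4(1μF, Q=1μC, V=1.00V), C5(1μF, Q=2μC, V=2.00V)
Op 1: CLOSE 2-1: Q_total=25.00, C_total=7.00, V=3.57; Q2=21.43, Q1=3.57; dissipated=51.857
Op 2: CLOSE 4-2: Q_total=22.43, C_total=7.00, V=3.20; Q4=3.20, Q2=19.22; dissipated=2.834
Op 3: CLOSE 2-4: Q_total=22.43, C_total=7.00, V=3.20; Q2=19.22, Q4=3.20; dissipated=0.000
Op 4: CLOSE 3-1: Q_total=11.57, C_total=4.00, V=2.89; Q3=8.68, Q1=2.89; dissipated=0.307
Op 5: CLOSE 1-4: Q_total=6.10, C_total=2.00, V=3.05; Q1=3.05, Q4=3.05; dissipated=0.024
Total dissipated: 55.022 μJ

Answer: 55.02 μJ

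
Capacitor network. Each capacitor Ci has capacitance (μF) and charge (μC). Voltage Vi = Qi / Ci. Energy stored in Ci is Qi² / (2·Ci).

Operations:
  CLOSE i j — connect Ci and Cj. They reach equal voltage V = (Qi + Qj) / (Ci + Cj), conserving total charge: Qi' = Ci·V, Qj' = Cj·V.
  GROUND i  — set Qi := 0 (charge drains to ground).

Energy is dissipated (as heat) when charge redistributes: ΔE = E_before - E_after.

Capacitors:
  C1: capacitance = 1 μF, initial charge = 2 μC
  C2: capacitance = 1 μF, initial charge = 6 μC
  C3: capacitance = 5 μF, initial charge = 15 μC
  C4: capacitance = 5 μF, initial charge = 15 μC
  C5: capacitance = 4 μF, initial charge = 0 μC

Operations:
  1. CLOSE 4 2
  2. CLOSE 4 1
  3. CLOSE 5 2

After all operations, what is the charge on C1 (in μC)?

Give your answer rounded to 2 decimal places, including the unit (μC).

Initial: C1(1μF, Q=2μC, V=2.00V), C2(1μF, Q=6μC, V=6.00V), C3(5μF, Q=15μC, V=3.00V), C4(5μF, Q=15μC, V=3.00V), C5(4μF, Q=0μC, V=0.00V)
Op 1: CLOSE 4-2: Q_total=21.00, C_total=6.00, V=3.50; Q4=17.50, Q2=3.50; dissipated=3.750
Op 2: CLOSE 4-1: Q_total=19.50, C_total=6.00, V=3.25; Q4=16.25, Q1=3.25; dissipated=0.938
Op 3: CLOSE 5-2: Q_total=3.50, C_total=5.00, V=0.70; Q5=2.80, Q2=0.70; dissipated=4.900
Final charges: Q1=3.25, Q2=0.70, Q3=15.00, Q4=16.25, Q5=2.80

Answer: 3.25 μC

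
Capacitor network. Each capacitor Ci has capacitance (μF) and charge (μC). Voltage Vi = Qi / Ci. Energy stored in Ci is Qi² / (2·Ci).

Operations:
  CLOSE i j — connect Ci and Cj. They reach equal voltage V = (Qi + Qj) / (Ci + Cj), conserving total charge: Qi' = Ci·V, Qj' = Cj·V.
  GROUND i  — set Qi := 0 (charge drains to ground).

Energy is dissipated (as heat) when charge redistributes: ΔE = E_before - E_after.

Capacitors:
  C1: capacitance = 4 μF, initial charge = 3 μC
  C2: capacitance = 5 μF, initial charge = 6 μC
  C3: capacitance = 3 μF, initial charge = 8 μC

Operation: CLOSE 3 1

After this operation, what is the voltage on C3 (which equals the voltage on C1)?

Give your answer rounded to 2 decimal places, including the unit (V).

Answer: 1.57 V

Derivation:
Initial: C1(4μF, Q=3μC, V=0.75V), C2(5μF, Q=6μC, V=1.20V), C3(3μF, Q=8μC, V=2.67V)
Op 1: CLOSE 3-1: Q_total=11.00, C_total=7.00, V=1.57; Q3=4.71, Q1=6.29; dissipated=3.149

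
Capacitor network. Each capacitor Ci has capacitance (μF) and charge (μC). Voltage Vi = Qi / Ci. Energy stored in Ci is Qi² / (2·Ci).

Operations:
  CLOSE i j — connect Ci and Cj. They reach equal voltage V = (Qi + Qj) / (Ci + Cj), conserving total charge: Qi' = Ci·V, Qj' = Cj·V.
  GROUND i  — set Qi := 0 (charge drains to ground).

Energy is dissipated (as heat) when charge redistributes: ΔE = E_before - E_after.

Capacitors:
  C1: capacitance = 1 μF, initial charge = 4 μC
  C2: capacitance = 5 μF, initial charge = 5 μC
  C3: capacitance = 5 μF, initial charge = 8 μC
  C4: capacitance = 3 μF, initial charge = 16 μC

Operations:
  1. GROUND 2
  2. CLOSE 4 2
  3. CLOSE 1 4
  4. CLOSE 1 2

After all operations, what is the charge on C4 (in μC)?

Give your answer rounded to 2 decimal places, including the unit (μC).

Initial: C1(1μF, Q=4μC, V=4.00V), C2(5μF, Q=5μC, V=1.00V), C3(5μF, Q=8μC, V=1.60V), C4(3μF, Q=16μC, V=5.33V)
Op 1: GROUND 2: Q2=0; energy lost=2.500
Op 2: CLOSE 4-2: Q_total=16.00, C_total=8.00, V=2.00; Q4=6.00, Q2=10.00; dissipated=26.667
Op 3: CLOSE 1-4: Q_total=10.00, C_total=4.00, V=2.50; Q1=2.50, Q4=7.50; dissipated=1.500
Op 4: CLOSE 1-2: Q_total=12.50, C_total=6.00, V=2.08; Q1=2.08, Q2=10.42; dissipated=0.104
Final charges: Q1=2.08, Q2=10.42, Q3=8.00, Q4=7.50

Answer: 7.50 μC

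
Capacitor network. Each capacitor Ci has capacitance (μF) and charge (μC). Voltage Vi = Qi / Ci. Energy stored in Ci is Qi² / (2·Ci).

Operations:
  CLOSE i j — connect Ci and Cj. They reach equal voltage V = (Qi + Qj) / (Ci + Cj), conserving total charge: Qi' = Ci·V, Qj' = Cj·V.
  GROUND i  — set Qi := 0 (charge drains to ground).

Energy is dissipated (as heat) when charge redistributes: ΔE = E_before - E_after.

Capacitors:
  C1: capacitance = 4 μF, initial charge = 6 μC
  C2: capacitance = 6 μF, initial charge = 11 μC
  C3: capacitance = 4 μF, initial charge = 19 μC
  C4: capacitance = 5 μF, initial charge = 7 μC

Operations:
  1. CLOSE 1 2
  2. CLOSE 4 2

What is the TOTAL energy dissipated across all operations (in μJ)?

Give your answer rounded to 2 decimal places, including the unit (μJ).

Initial: C1(4μF, Q=6μC, V=1.50V), C2(6μF, Q=11μC, V=1.83V), C3(4μF, Q=19μC, V=4.75V), C4(5μF, Q=7μC, V=1.40V)
Op 1: CLOSE 1-2: Q_total=17.00, C_total=10.00, V=1.70; Q1=6.80, Q2=10.20; dissipated=0.133
Op 2: CLOSE 4-2: Q_total=17.20, C_total=11.00, V=1.56; Q4=7.82, Q2=9.38; dissipated=0.123
Total dissipated: 0.256 μJ

Answer: 0.26 μJ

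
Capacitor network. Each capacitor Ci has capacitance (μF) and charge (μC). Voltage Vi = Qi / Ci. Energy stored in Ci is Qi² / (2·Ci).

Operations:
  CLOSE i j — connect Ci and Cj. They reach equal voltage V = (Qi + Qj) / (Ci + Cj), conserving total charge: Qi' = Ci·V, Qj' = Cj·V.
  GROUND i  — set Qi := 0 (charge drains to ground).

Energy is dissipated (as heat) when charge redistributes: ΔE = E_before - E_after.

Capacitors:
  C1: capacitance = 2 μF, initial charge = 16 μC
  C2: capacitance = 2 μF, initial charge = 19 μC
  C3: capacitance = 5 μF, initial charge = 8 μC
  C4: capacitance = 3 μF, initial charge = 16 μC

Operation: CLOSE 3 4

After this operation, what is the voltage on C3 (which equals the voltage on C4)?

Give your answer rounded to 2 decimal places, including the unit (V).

Answer: 3.00 V

Derivation:
Initial: C1(2μF, Q=16μC, V=8.00V), C2(2μF, Q=19μC, V=9.50V), C3(5μF, Q=8μC, V=1.60V), C4(3μF, Q=16μC, V=5.33V)
Op 1: CLOSE 3-4: Q_total=24.00, C_total=8.00, V=3.00; Q3=15.00, Q4=9.00; dissipated=13.067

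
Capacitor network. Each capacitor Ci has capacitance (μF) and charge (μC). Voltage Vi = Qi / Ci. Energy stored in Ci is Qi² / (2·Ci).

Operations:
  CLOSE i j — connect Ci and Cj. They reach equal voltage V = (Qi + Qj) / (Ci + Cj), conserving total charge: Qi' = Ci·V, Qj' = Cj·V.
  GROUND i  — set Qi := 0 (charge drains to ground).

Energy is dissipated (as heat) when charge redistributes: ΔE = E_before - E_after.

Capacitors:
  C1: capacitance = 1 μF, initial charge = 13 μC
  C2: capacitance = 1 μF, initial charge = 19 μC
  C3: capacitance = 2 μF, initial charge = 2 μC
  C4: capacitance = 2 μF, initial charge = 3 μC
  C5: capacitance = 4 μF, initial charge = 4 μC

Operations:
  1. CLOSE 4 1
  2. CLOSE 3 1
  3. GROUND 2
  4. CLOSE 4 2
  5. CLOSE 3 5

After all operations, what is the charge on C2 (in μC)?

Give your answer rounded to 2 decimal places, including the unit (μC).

Initial: C1(1μF, Q=13μC, V=13.00V), C2(1μF, Q=19μC, V=19.00V), C3(2μF, Q=2μC, V=1.00V), C4(2μF, Q=3μC, V=1.50V), C5(4μF, Q=4μC, V=1.00V)
Op 1: CLOSE 4-1: Q_total=16.00, C_total=3.00, V=5.33; Q4=10.67, Q1=5.33; dissipated=44.083
Op 2: CLOSE 3-1: Q_total=7.33, C_total=3.00, V=2.44; Q3=4.89, Q1=2.44; dissipated=6.259
Op 3: GROUND 2: Q2=0; energy lost=180.500
Op 4: CLOSE 4-2: Q_total=10.67, C_total=3.00, V=3.56; Q4=7.11, Q2=3.56; dissipated=9.481
Op 5: CLOSE 3-5: Q_total=8.89, C_total=6.00, V=1.48; Q3=2.96, Q5=5.93; dissipated=1.391
Final charges: Q1=2.44, Q2=3.56, Q3=2.96, Q4=7.11, Q5=5.93

Answer: 3.56 μC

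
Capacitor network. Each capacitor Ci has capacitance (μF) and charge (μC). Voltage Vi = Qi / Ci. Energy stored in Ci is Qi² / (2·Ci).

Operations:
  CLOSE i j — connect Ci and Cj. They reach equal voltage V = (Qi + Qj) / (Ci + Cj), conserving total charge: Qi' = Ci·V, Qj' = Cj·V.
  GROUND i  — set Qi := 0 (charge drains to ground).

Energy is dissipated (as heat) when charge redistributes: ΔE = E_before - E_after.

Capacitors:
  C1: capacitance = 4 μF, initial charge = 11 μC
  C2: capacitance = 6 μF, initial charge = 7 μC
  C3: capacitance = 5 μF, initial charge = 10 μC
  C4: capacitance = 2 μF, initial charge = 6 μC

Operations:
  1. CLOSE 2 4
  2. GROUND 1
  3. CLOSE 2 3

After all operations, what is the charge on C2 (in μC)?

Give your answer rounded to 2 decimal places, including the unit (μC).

Initial: C1(4μF, Q=11μC, V=2.75V), C2(6μF, Q=7μC, V=1.17V), C3(5μF, Q=10μC, V=2.00V), C4(2μF, Q=6μC, V=3.00V)
Op 1: CLOSE 2-4: Q_total=13.00, C_total=8.00, V=1.62; Q2=9.75, Q4=3.25; dissipated=2.521
Op 2: GROUND 1: Q1=0; energy lost=15.125
Op 3: CLOSE 2-3: Q_total=19.75, C_total=11.00, V=1.80; Q2=10.77, Q3=8.98; dissipated=0.192
Final charges: Q1=0.00, Q2=10.77, Q3=8.98, Q4=3.25

Answer: 10.77 μC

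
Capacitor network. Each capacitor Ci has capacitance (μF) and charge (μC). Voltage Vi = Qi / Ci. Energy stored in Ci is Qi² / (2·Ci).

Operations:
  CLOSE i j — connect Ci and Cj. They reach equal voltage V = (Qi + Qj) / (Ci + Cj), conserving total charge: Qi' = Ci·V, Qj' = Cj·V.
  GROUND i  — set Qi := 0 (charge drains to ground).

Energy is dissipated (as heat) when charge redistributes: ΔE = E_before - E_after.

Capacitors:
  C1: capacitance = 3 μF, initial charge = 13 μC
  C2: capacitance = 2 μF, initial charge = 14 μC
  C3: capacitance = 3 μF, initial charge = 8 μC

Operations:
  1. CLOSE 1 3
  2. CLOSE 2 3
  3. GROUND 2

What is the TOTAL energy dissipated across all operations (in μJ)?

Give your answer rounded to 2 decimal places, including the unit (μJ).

Initial: C1(3μF, Q=13μC, V=4.33V), C2(2μF, Q=14μC, V=7.00V), C3(3μF, Q=8μC, V=2.67V)
Op 1: CLOSE 1-3: Q_total=21.00, C_total=6.00, V=3.50; Q1=10.50, Q3=10.50; dissipated=2.083
Op 2: CLOSE 2-3: Q_total=24.50, C_total=5.00, V=4.90; Q2=9.80, Q3=14.70; dissipated=7.350
Op 3: GROUND 2: Q2=0; energy lost=24.010
Total dissipated: 33.443 μJ

Answer: 33.44 μJ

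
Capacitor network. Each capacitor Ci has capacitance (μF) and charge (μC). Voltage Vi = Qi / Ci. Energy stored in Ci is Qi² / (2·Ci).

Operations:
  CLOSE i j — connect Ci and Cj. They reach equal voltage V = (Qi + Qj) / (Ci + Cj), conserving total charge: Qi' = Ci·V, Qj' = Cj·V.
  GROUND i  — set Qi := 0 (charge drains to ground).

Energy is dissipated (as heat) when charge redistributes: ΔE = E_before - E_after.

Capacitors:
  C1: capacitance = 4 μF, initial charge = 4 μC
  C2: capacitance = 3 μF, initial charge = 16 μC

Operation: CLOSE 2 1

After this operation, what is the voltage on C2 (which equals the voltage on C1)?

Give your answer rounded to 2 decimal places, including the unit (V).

Answer: 2.86 V

Derivation:
Initial: C1(4μF, Q=4μC, V=1.00V), C2(3μF, Q=16μC, V=5.33V)
Op 1: CLOSE 2-1: Q_total=20.00, C_total=7.00, V=2.86; Q2=8.57, Q1=11.43; dissipated=16.095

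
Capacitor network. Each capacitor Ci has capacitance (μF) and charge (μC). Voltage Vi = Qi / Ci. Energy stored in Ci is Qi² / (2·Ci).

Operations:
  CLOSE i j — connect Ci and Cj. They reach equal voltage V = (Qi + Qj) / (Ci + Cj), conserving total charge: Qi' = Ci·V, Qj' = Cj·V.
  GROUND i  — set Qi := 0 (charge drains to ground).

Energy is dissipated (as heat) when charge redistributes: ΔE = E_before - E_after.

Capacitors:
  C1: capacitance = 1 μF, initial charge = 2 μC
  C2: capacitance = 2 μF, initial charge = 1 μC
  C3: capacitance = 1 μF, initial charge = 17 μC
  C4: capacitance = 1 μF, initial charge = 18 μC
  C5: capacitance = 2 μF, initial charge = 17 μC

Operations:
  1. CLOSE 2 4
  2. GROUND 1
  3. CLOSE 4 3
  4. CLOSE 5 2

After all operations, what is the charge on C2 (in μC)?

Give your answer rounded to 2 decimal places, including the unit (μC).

Answer: 14.83 μC

Derivation:
Initial: C1(1μF, Q=2μC, V=2.00V), C2(2μF, Q=1μC, V=0.50V), C3(1μF, Q=17μC, V=17.00V), C4(1μF, Q=18μC, V=18.00V), C5(2μF, Q=17μC, V=8.50V)
Op 1: CLOSE 2-4: Q_total=19.00, C_total=3.00, V=6.33; Q2=12.67, Q4=6.33; dissipated=102.083
Op 2: GROUND 1: Q1=0; energy lost=2.000
Op 3: CLOSE 4-3: Q_total=23.33, C_total=2.00, V=11.67; Q4=11.67, Q3=11.67; dissipated=28.444
Op 4: CLOSE 5-2: Q_total=29.67, C_total=4.00, V=7.42; Q5=14.83, Q2=14.83; dissipated=2.347
Final charges: Q1=0.00, Q2=14.83, Q3=11.67, Q4=11.67, Q5=14.83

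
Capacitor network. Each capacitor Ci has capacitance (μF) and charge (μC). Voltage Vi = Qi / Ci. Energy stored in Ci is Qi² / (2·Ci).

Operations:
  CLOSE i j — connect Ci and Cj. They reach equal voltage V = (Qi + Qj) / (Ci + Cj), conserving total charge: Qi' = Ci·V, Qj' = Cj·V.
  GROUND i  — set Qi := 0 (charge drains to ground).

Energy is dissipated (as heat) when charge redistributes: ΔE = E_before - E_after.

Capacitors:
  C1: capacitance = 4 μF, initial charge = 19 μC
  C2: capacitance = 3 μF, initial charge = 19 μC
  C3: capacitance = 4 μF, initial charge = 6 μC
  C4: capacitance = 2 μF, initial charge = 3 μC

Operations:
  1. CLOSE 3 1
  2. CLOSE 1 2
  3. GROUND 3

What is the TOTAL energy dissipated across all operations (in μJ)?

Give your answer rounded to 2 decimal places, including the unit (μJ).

Initial: C1(4μF, Q=19μC, V=4.75V), C2(3μF, Q=19μC, V=6.33V), C3(4μF, Q=6μC, V=1.50V), C4(2μF, Q=3μC, V=1.50V)
Op 1: CLOSE 3-1: Q_total=25.00, C_total=8.00, V=3.12; Q3=12.50, Q1=12.50; dissipated=10.562
Op 2: CLOSE 1-2: Q_total=31.50, C_total=7.00, V=4.50; Q1=18.00, Q2=13.50; dissipated=8.823
Op 3: GROUND 3: Q3=0; energy lost=19.531
Total dissipated: 38.917 μJ

Answer: 38.92 μJ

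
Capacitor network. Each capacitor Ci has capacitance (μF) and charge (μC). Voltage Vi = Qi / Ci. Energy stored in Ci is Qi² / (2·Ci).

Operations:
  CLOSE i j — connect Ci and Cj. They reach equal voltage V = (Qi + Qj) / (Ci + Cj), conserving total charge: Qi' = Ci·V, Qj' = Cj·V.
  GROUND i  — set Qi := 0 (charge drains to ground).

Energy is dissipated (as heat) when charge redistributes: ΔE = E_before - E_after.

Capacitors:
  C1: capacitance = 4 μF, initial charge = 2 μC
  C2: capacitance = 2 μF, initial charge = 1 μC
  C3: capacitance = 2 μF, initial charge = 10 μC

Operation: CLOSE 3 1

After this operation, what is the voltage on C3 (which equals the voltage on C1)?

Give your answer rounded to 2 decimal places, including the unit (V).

Answer: 2.00 V

Derivation:
Initial: C1(4μF, Q=2μC, V=0.50V), C2(2μF, Q=1μC, V=0.50V), C3(2μF, Q=10μC, V=5.00V)
Op 1: CLOSE 3-1: Q_total=12.00, C_total=6.00, V=2.00; Q3=4.00, Q1=8.00; dissipated=13.500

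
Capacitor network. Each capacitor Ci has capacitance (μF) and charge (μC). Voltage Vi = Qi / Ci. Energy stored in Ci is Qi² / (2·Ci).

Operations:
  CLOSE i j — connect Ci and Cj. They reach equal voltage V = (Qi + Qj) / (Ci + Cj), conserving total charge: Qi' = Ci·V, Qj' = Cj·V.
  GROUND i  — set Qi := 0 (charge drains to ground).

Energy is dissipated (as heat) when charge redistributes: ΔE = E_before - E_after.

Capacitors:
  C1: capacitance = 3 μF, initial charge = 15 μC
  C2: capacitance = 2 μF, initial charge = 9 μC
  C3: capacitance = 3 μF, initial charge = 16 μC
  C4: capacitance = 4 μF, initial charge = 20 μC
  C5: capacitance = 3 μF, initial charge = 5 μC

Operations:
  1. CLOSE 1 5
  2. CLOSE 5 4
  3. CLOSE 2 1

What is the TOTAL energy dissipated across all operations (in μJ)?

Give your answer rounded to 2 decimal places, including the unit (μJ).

Answer: 11.53 μJ

Derivation:
Initial: C1(3μF, Q=15μC, V=5.00V), C2(2μF, Q=9μC, V=4.50V), C3(3μF, Q=16μC, V=5.33V), C4(4μF, Q=20μC, V=5.00V), C5(3μF, Q=5μC, V=1.67V)
Op 1: CLOSE 1-5: Q_total=20.00, C_total=6.00, V=3.33; Q1=10.00, Q5=10.00; dissipated=8.333
Op 2: CLOSE 5-4: Q_total=30.00, C_total=7.00, V=4.29; Q5=12.86, Q4=17.14; dissipated=2.381
Op 3: CLOSE 2-1: Q_total=19.00, C_total=5.00, V=3.80; Q2=7.60, Q1=11.40; dissipated=0.817
Total dissipated: 11.531 μJ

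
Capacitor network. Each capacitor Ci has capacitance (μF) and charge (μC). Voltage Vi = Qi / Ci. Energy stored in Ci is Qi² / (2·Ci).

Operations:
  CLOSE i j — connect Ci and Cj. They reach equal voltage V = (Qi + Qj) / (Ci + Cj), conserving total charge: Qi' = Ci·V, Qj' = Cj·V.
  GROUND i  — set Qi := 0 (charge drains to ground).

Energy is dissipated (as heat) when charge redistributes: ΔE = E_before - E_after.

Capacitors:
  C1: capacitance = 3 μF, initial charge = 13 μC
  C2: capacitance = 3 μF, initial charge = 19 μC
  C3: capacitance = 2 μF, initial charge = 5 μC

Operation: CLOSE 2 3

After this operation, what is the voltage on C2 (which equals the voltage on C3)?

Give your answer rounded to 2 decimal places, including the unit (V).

Initial: C1(3μF, Q=13μC, V=4.33V), C2(3μF, Q=19μC, V=6.33V), C3(2μF, Q=5μC, V=2.50V)
Op 1: CLOSE 2-3: Q_total=24.00, C_total=5.00, V=4.80; Q2=14.40, Q3=9.60; dissipated=8.817

Answer: 4.80 V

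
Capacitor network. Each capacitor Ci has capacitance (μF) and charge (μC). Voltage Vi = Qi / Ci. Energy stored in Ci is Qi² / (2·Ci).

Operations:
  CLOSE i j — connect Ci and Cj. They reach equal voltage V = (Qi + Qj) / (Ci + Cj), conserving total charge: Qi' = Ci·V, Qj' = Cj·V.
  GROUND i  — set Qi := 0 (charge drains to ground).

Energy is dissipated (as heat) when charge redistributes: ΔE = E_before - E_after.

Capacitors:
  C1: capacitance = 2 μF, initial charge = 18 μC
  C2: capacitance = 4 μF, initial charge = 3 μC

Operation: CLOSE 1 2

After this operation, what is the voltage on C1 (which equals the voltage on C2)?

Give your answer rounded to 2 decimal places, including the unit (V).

Answer: 3.50 V

Derivation:
Initial: C1(2μF, Q=18μC, V=9.00V), C2(4μF, Q=3μC, V=0.75V)
Op 1: CLOSE 1-2: Q_total=21.00, C_total=6.00, V=3.50; Q1=7.00, Q2=14.00; dissipated=45.375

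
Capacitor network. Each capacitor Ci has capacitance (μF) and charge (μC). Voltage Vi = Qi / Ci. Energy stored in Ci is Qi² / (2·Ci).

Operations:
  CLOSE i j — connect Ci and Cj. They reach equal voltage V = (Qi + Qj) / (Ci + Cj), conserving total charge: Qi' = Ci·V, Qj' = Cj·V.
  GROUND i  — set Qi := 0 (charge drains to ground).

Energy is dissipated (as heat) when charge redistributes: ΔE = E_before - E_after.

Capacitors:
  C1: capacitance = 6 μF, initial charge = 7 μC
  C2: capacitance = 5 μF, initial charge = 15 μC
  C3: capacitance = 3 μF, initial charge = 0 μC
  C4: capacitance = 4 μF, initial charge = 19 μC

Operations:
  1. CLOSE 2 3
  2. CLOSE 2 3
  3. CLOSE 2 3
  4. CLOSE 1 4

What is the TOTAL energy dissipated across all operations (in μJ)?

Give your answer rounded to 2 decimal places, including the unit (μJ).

Initial: C1(6μF, Q=7μC, V=1.17V), C2(5μF, Q=15μC, V=3.00V), C3(3μF, Q=0μC, V=0.00V), C4(4μF, Q=19μC, V=4.75V)
Op 1: CLOSE 2-3: Q_total=15.00, C_total=8.00, V=1.88; Q2=9.38, Q3=5.62; dissipated=8.438
Op 2: CLOSE 2-3: Q_total=15.00, C_total=8.00, V=1.88; Q2=9.38, Q3=5.62; dissipated=0.000
Op 3: CLOSE 2-3: Q_total=15.00, C_total=8.00, V=1.88; Q2=9.38, Q3=5.62; dissipated=0.000
Op 4: CLOSE 1-4: Q_total=26.00, C_total=10.00, V=2.60; Q1=15.60, Q4=10.40; dissipated=15.408
Total dissipated: 23.846 μJ

Answer: 23.85 μJ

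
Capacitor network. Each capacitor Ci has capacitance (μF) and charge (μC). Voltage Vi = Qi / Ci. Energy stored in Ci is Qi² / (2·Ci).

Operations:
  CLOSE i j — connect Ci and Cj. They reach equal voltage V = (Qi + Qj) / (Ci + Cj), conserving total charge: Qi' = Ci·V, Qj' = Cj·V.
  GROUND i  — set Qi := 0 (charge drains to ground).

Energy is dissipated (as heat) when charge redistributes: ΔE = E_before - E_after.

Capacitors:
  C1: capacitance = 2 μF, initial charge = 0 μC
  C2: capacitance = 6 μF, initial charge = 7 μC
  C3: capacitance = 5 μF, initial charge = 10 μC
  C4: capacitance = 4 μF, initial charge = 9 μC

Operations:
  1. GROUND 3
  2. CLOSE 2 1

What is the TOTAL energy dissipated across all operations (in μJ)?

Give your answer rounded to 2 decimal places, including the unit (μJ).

Initial: C1(2μF, Q=0μC, V=0.00V), C2(6μF, Q=7μC, V=1.17V), C3(5μF, Q=10μC, V=2.00V), C4(4μF, Q=9μC, V=2.25V)
Op 1: GROUND 3: Q3=0; energy lost=10.000
Op 2: CLOSE 2-1: Q_total=7.00, C_total=8.00, V=0.88; Q2=5.25, Q1=1.75; dissipated=1.021
Total dissipated: 11.021 μJ

Answer: 11.02 μJ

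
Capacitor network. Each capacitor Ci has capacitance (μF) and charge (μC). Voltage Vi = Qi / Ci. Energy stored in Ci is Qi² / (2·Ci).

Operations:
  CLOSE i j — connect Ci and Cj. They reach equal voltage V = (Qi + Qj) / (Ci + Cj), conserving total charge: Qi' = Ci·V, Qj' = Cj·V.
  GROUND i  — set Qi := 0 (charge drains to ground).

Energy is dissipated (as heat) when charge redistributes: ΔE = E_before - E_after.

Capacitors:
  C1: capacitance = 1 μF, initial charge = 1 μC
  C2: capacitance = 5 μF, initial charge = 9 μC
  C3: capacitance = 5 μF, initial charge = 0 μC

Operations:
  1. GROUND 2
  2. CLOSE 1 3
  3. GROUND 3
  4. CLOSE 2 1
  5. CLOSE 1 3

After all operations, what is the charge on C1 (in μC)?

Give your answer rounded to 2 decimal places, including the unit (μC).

Initial: C1(1μF, Q=1μC, V=1.00V), C2(5μF, Q=9μC, V=1.80V), C3(5μF, Q=0μC, V=0.00V)
Op 1: GROUND 2: Q2=0; energy lost=8.100
Op 2: CLOSE 1-3: Q_total=1.00, C_total=6.00, V=0.17; Q1=0.17, Q3=0.83; dissipated=0.417
Op 3: GROUND 3: Q3=0; energy lost=0.069
Op 4: CLOSE 2-1: Q_total=0.17, C_total=6.00, V=0.03; Q2=0.14, Q1=0.03; dissipated=0.012
Op 5: CLOSE 1-3: Q_total=0.03, C_total=6.00, V=0.00; Q1=0.00, Q3=0.02; dissipated=0.000
Final charges: Q1=0.00, Q2=0.14, Q3=0.02

Answer: 0.00 μC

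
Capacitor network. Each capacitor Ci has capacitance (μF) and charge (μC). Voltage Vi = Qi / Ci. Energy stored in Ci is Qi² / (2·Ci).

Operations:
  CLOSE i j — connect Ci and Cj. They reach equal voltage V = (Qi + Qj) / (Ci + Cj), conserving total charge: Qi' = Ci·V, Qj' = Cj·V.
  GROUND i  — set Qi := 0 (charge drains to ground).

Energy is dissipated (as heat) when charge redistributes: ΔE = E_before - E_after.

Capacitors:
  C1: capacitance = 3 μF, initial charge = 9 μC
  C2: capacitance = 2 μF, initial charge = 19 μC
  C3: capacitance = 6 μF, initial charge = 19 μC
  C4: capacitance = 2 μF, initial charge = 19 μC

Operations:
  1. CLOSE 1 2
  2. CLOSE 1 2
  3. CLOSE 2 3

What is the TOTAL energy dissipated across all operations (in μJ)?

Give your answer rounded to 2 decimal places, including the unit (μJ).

Initial: C1(3μF, Q=9μC, V=3.00V), C2(2μF, Q=19μC, V=9.50V), C3(6μF, Q=19μC, V=3.17V), C4(2μF, Q=19μC, V=9.50V)
Op 1: CLOSE 1-2: Q_total=28.00, C_total=5.00, V=5.60; Q1=16.80, Q2=11.20; dissipated=25.350
Op 2: CLOSE 1-2: Q_total=28.00, C_total=5.00, V=5.60; Q1=16.80, Q2=11.20; dissipated=0.000
Op 3: CLOSE 2-3: Q_total=30.20, C_total=8.00, V=3.77; Q2=7.55, Q3=22.65; dissipated=4.441
Total dissipated: 29.791 μJ

Answer: 29.79 μJ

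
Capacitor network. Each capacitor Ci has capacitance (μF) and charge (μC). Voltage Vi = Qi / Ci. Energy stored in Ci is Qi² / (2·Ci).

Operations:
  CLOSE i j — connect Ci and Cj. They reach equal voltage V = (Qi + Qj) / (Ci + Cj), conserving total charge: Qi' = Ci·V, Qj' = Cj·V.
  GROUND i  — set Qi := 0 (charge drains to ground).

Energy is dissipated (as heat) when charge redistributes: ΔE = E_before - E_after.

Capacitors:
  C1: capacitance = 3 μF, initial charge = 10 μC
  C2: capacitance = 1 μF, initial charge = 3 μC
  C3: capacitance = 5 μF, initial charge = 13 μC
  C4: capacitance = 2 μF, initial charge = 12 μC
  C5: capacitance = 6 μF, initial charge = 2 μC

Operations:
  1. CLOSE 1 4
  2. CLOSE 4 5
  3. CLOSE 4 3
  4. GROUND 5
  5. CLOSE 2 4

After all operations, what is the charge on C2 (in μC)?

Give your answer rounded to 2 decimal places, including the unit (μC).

Answer: 2.50 μC

Derivation:
Initial: C1(3μF, Q=10μC, V=3.33V), C2(1μF, Q=3μC, V=3.00V), C3(5μF, Q=13μC, V=2.60V), C4(2μF, Q=12μC, V=6.00V), C5(6μF, Q=2μC, V=0.33V)
Op 1: CLOSE 1-4: Q_total=22.00, C_total=5.00, V=4.40; Q1=13.20, Q4=8.80; dissipated=4.267
Op 2: CLOSE 4-5: Q_total=10.80, C_total=8.00, V=1.35; Q4=2.70, Q5=8.10; dissipated=12.403
Op 3: CLOSE 4-3: Q_total=15.70, C_total=7.00, V=2.24; Q4=4.49, Q3=11.21; dissipated=1.116
Op 4: GROUND 5: Q5=0; energy lost=5.468
Op 5: CLOSE 2-4: Q_total=7.49, C_total=3.00, V=2.50; Q2=2.50, Q4=4.99; dissipated=0.191
Final charges: Q1=13.20, Q2=2.50, Q3=11.21, Q4=4.99, Q5=0.00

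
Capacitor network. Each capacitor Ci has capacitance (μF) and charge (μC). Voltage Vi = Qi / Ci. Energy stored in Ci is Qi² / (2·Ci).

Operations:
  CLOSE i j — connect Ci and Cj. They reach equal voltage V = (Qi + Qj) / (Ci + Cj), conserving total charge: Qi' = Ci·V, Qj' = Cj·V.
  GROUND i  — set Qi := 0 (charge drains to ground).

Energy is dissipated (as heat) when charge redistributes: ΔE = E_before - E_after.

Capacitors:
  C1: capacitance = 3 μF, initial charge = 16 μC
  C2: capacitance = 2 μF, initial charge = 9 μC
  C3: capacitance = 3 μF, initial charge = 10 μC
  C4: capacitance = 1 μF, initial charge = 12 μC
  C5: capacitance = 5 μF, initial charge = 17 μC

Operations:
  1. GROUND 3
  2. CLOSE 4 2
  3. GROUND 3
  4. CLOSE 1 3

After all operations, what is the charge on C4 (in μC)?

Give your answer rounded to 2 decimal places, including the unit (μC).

Answer: 7.00 μC

Derivation:
Initial: C1(3μF, Q=16μC, V=5.33V), C2(2μF, Q=9μC, V=4.50V), C3(3μF, Q=10μC, V=3.33V), C4(1μF, Q=12μC, V=12.00V), C5(5μF, Q=17μC, V=3.40V)
Op 1: GROUND 3: Q3=0; energy lost=16.667
Op 2: CLOSE 4-2: Q_total=21.00, C_total=3.00, V=7.00; Q4=7.00, Q2=14.00; dissipated=18.750
Op 3: GROUND 3: Q3=0; energy lost=0.000
Op 4: CLOSE 1-3: Q_total=16.00, C_total=6.00, V=2.67; Q1=8.00, Q3=8.00; dissipated=21.333
Final charges: Q1=8.00, Q2=14.00, Q3=8.00, Q4=7.00, Q5=17.00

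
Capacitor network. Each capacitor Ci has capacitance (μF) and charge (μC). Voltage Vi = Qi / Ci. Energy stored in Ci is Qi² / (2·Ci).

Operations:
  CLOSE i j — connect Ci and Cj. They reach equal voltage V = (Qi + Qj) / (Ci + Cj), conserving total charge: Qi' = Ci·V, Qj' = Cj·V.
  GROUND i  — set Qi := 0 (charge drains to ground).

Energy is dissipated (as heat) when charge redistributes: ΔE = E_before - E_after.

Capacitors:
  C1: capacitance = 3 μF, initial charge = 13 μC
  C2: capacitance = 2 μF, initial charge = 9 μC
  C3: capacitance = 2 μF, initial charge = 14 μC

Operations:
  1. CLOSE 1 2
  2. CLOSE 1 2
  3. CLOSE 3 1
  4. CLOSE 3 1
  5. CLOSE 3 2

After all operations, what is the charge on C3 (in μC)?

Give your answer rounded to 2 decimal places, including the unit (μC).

Answer: 9.84 μC

Derivation:
Initial: C1(3μF, Q=13μC, V=4.33V), C2(2μF, Q=9μC, V=4.50V), C3(2μF, Q=14μC, V=7.00V)
Op 1: CLOSE 1-2: Q_total=22.00, C_total=5.00, V=4.40; Q1=13.20, Q2=8.80; dissipated=0.017
Op 2: CLOSE 1-2: Q_total=22.00, C_total=5.00, V=4.40; Q1=13.20, Q2=8.80; dissipated=0.000
Op 3: CLOSE 3-1: Q_total=27.20, C_total=5.00, V=5.44; Q3=10.88, Q1=16.32; dissipated=4.056
Op 4: CLOSE 3-1: Q_total=27.20, C_total=5.00, V=5.44; Q3=10.88, Q1=16.32; dissipated=0.000
Op 5: CLOSE 3-2: Q_total=19.68, C_total=4.00, V=4.92; Q3=9.84, Q2=9.84; dissipated=0.541
Final charges: Q1=16.32, Q2=9.84, Q3=9.84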